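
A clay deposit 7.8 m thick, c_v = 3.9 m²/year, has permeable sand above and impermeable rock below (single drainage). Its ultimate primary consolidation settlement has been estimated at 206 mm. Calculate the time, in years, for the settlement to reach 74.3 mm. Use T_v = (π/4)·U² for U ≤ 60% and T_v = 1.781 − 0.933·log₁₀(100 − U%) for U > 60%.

t ≈ 1.59 years

Drainage path length: H_d = H = 7.8 m (single drainage).
U = S(t)/S_ult = 74.3/206 = 0.3607.
U ≤ 60%: T_v = (π/4)·U² = (π/4)×0.36068² = 0.10217.
t = T_v·H_d²/c_v = 0.10217×7.8²/3.9 = 1.594 years.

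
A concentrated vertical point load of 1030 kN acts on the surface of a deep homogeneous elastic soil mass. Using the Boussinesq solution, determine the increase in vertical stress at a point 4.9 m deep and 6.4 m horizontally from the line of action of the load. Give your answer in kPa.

Boussinesq vertical stress below a point load on an elastic half-space:
Δσ_z = 3P/(2πz²) · [1 + (r/z)²]^(−5/2)
r/z = 6.4/4.9 = 1.3061; [1+(r/z)²]^(−5/2) = 0.083023.
Δσ_z = 3×1030/(2π×4.9²) × 0.083023 = 20.483 × 0.083023 = 1.701 kPa

Δσ_z ≈ 1.7 kPa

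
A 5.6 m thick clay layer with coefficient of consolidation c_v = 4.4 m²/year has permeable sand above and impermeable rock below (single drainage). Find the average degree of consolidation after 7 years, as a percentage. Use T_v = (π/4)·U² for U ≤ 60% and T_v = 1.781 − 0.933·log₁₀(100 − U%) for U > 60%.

Drainage path length: H_d = H = 5.6 m (single drainage).
T_v = c_v·t/H_d² = 4.4×7/5.6² = 0.98214.
T_v = 0.98214 corresponds to the U > 60% branch:
U = 1 − 10^((1.781 − T_v)/0.933)/100 = 0.9282

U ≈ 92.8 %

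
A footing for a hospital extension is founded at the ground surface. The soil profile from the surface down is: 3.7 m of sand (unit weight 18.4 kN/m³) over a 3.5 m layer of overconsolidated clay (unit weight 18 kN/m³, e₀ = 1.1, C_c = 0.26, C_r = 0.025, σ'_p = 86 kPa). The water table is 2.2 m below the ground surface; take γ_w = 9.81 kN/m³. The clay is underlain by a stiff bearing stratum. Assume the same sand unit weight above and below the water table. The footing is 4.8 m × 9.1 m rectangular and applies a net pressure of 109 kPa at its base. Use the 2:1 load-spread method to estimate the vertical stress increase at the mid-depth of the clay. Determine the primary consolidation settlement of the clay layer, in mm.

Mid-depth of clay below the ground surface: z = 3.7 + 3.5/2 = 5.45 m.
Total vertical stress at mid-clay: σ_v = 18.4×3.7 + 18×1.75 = 99.58 kPa.
Pore pressure: u = 9.81×(5.45 − 2.2) = 31.883 kPa.
Initial effective stress: σ'_0 = σ_v − u = 99.58 − 31.883 = 67.697 kPa.
Stress increase at mid-clay by the 2:1 spreading method:
Δσ = qBL/((B+z)(L+z)) = 109×4.8×9.1/((4.8+5.45)(9.1+5.45)) = 31.924 kPa
Final effective stress: σ'_f = 67.697 + 31.924 = 99.621 kPa.
σ'_f = 99.621 > σ'_p = 86 kPa, so the stress path crosses the preconsolidation pressure — recompression up to σ'_p, then virgin compression beyond:
S_c = H/(1+e₀)·[C_r·log₁₀(σ'_p/σ'_0) + C_c·log₁₀(σ'_f/σ'_p)]
    = 3.5/2.1 × [0.025×log₁₀(86/67.697) + 0.26×log₁₀(99.621/86)]
    = 1.6667 × [0.0025982 + 0.016602] = 0.032 m

S_c ≈ 32 mm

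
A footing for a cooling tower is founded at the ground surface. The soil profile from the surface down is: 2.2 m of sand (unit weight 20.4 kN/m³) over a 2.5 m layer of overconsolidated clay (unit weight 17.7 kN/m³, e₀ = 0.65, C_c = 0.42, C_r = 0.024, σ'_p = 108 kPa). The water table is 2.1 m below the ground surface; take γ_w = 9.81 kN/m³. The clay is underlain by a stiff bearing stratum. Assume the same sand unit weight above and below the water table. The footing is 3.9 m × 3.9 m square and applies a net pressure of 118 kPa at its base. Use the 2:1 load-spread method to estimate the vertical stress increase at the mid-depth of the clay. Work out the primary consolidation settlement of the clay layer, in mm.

S_c ≈ 7.6 mm

Mid-depth of clay below the ground surface: z = 2.2 + 2.5/2 = 3.45 m.
Total vertical stress at mid-clay: σ_v = 20.4×2.2 + 17.7×1.25 = 67.005 kPa.
Pore pressure: u = 9.81×(3.45 − 2.1) = 13.244 kPa.
Initial effective stress: σ'_0 = σ_v − u = 67.005 − 13.244 = 53.761 kPa.
Stress increase at mid-clay by the 2:1 spreading method:
Δσ = qBL/((B+z)(L+z)) = 118×3.9×3.9/((3.9+3.45)(3.9+3.45)) = 33.223 kPa
Final effective stress: σ'_f = 53.761 + 33.223 = 86.984 kPa.
σ'_f = 86.984 ≤ σ'_p = 108 kPa, so the clay remains overconsolidated and only the recompression index applies:
S_c = C_r·H/(1+e₀)·log₁₀(σ'_f/σ'_0) = 0.024×2.5/1.65×log₁₀(86.984/53.761)
    = 0.036365 × 0.20897 = 0.007599 m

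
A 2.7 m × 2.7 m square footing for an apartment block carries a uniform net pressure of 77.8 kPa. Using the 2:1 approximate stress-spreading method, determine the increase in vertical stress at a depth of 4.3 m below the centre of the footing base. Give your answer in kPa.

Δσ_z ≈ 11.6 kPa

By the 2:1 method the load spreads at 1 horizontal : 2 vertical, so at depth z the loaded area has grown by z in each plan dimension:
Δσ = qBL/((B+z)(L+z)) = 77.8×2.7×2.7/((2.7+4.3)(2.7+4.3)) = 11.575 kPa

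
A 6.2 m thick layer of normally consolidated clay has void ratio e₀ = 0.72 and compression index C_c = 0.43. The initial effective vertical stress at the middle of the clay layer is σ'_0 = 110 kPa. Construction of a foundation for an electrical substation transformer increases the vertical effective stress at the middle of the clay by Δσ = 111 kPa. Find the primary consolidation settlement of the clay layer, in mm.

Final effective stress: σ'_f = σ'_0 + Δσ = 110 + 111 = 221 kPa.
Normally consolidated clay, so the full stress increment lies on the virgin compression line:
S_c = C_c·H/(1+e₀)·log₁₀(σ'_f/σ'_0) = 0.43×6.2/(1+0.72)×log₁₀(221/110)
    = 1.55 × 0.303 = 0.4697 m

S_c ≈ 470 mm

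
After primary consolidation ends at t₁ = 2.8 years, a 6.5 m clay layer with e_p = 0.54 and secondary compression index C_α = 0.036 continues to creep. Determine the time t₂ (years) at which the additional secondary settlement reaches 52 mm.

S_s = C_α·H/(1+e_p)·log₁₀(t₂/t₁) ⇒ log₁₀(t₂/t₁) = S_s·(1+e_p)/(C_α·H).
log₁₀(t₂/t₁) = 0.052 × (1+0.54) / (0.036×6.5) = 0.3422
t₂ = t₁ × 10^0.3422 = 2.8 × 2.199 = 6.157 years

t₂ ≈ 6.16 years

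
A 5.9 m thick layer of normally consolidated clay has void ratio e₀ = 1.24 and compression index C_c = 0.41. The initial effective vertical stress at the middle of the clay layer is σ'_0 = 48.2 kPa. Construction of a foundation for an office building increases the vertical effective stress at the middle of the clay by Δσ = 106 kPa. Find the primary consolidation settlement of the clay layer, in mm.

Final effective stress: σ'_f = σ'_0 + Δσ = 48.2 + 106 = 154.2 kPa.
Normally consolidated clay, so the full stress increment lies on the virgin compression line:
S_c = C_c·H/(1+e₀)·log₁₀(σ'_f/σ'_0) = 0.41×5.9/(1+1.24)×log₁₀(154.2/48.2)
    = 1.0799 × 0.50504 = 0.5454 m

S_c ≈ 545 mm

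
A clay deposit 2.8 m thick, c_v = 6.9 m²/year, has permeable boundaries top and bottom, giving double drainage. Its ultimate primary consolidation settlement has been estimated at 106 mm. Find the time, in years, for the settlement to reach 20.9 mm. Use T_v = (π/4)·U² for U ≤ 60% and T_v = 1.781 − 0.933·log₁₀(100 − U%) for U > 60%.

t ≈ 0.00867 years

Drainage path length: H_d = H/2 = 1.4 m (double drainage).
U = S(t)/S_ult = 20.9/106 = 0.1972.
U ≤ 60%: T_v = (π/4)·U² = (π/4)×0.19717² = 0.030533.
t = T_v·H_d²/c_v = 0.030533×1.4²/6.9 = 0.008673 years.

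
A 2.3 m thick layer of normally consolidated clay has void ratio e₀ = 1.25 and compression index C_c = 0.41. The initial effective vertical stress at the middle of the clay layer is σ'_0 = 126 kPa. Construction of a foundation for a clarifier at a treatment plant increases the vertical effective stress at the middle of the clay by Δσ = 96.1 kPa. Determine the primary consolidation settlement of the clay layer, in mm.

S_c ≈ 103 mm

Final effective stress: σ'_f = σ'_0 + Δσ = 126 + 96.1 = 222.1 kPa.
Normally consolidated clay, so the full stress increment lies on the virgin compression line:
S_c = C_c·H/(1+e₀)·log₁₀(σ'_f/σ'_0) = 0.41×2.3/(1+1.25)×log₁₀(222.1/126)
    = 0.41911 × 0.24618 = 0.1032 m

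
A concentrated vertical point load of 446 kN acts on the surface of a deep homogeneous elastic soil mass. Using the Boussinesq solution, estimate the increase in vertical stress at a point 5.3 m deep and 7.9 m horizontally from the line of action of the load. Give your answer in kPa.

Boussinesq vertical stress below a point load on an elastic half-space:
Δσ_z = 3P/(2πz²) · [1 + (r/z)²]^(−5/2)
r/z = 7.9/5.3 = 1.4906; [1+(r/z)²]^(−5/2) = 0.053673.
Δσ_z = 3×446/(2π×5.3²) × 0.053673 = 7.581 × 0.053673 = 0.4069 kPa

Δσ_z ≈ 0.407 kPa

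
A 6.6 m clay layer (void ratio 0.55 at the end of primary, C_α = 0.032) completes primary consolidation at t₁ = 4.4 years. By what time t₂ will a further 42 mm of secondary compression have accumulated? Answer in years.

S_s = C_α·H/(1+e_p)·log₁₀(t₂/t₁) ⇒ log₁₀(t₂/t₁) = S_s·(1+e_p)/(C_α·H).
log₁₀(t₂/t₁) = 0.042 × (1+0.55) / (0.032×6.6) = 0.3082
t₂ = t₁ × 10^0.3082 = 4.4 × 2.033 = 8.947 years

t₂ ≈ 8.95 years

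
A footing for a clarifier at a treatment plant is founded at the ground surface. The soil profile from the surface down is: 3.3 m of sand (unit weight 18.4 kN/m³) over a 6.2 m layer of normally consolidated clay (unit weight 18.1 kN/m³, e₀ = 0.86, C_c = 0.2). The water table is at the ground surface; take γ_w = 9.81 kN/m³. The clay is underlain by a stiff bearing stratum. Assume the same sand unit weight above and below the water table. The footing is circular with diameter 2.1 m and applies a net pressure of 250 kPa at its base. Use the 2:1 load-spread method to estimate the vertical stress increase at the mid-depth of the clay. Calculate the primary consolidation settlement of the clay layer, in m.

Mid-depth of clay below the ground surface: z = 3.3 + 6.2/2 = 6.4 m.
Total vertical stress at mid-clay: σ_v = 18.4×3.3 + 18.1×3.1 = 116.83 kPa.
Pore pressure: u = 9.81×(6.4 − 0) = 62.784 kPa.
Initial effective stress: σ'_0 = σ_v − u = 116.83 − 62.784 = 54.046 kPa.
Stress increase at mid-clay by the 2:1 spreading method:
Δσ ≈ qD²/(D+z)² = 250×2.1²/(2.1+6.4)² = 15.26 kPa
Final effective stress: σ'_f = σ'_0 + Δσ = 54.046 + 15.26 = 69.306 kPa.
Normally consolidated clay, so the full stress increment lies on the virgin compression line:
S_c = C_c·H/(1+e₀)·log₁₀(σ'_f/σ'_0) = 0.2×6.2/(1+0.86)×log₁₀(69.306/54.046)
    = 0.66667 × 0.10801 = 0.07201 m

S_c ≈ 0.072 m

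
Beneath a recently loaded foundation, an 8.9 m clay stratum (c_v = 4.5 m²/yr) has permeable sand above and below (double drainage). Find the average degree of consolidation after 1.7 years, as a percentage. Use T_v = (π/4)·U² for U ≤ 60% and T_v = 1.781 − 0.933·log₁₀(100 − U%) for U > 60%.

Drainage path length: H_d = H/2 = 4.45 m (double drainage).
T_v = c_v·t/H_d² = 4.5×1.7/4.45² = 0.38631.
T_v = 0.38631 corresponds to the U > 60% branch:
U = 1 − 10^((1.781 − T_v)/0.933)/100 = 0.6875

U ≈ 68.8 %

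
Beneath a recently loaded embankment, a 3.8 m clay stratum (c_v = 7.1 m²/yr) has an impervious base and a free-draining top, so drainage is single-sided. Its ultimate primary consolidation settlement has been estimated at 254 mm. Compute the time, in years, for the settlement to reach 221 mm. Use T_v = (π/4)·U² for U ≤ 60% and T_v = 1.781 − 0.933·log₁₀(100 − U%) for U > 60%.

Drainage path length: H_d = H = 3.8 m (single drainage).
U = S(t)/S_ult = 221/254 = 0.8701.
U > 60%: T_v = 1.781 − 0.933·log₁₀(100 − 87.008) = 0.74194.
t = T_v·H_d²/c_v = 0.74194×3.8²/7.1 = 1.509 years.

t ≈ 1.51 years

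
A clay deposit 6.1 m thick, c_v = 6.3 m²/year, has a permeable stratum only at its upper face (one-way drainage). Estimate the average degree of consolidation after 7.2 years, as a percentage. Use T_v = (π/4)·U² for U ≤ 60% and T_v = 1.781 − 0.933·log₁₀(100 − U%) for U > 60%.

Drainage path length: H_d = H = 6.1 m (single drainage).
T_v = c_v·t/H_d² = 6.3×7.2/6.1² = 1.219.
T_v = 1.219 corresponds to the U > 60% branch:
U = 1 − 10^((1.781 − T_v)/0.933)/100 = 0.96

U ≈ 96 %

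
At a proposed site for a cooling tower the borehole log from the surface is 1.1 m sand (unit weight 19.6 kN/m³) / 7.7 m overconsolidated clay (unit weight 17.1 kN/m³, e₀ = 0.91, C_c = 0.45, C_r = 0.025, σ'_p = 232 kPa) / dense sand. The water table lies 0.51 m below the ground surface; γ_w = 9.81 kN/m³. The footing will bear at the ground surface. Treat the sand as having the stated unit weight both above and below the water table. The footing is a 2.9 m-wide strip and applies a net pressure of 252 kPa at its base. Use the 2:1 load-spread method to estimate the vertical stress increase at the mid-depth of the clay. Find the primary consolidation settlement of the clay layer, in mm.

Mid-depth of clay below the ground surface: z = 1.1 + 7.7/2 = 4.95 m.
Total vertical stress at mid-clay: σ_v = 19.6×1.1 + 17.1×3.85 = 87.395 kPa.
Pore pressure: u = 9.81×(4.95 − 0.51) = 43.556 kPa.
Initial effective stress: σ'_0 = σ_v − u = 87.395 − 43.556 = 43.839 kPa.
Stress increase at mid-clay by the 2:1 spreading method:
Δσ = qB/(B+z) = 252×2.9/(2.9+4.95) = 93.096 kPa
Final effective stress: σ'_f = 43.839 + 93.096 = 136.94 kPa.
σ'_f = 136.94 ≤ σ'_p = 232 kPa, so the clay remains overconsolidated and only the recompression index applies:
S_c = C_r·H/(1+e₀)·log₁₀(σ'_f/σ'_0) = 0.025×7.7/1.91×log₁₀(136.94/43.839)
    = 0.10078 × 0.49467 = 0.04986 m

S_c ≈ 49.9 mm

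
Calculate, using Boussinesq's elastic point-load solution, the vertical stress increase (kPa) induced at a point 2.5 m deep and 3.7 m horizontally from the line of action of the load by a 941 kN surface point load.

Boussinesq vertical stress below a point load on an elastic half-space:
Δσ_z = 3P/(2πz²) · [1 + (r/z)²]^(−5/2)
r/z = 3.7/2.5 = 1.48; [1+(r/z)²]^(−5/2) = 0.055003.
Δσ_z = 3×941/(2π×2.5²) × 0.055003 = 71.887 × 0.055003 = 3.954 kPa

Δσ_z ≈ 3.95 kPa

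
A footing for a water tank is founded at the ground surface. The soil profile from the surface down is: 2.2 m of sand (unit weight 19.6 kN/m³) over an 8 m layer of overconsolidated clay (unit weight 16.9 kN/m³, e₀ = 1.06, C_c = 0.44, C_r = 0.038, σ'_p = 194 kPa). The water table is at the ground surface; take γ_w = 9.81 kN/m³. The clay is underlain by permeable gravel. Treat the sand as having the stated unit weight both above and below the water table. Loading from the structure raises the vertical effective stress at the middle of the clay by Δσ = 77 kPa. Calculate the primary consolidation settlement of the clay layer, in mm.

S_c ≈ 59.8 mm

Mid-depth of clay below the ground surface: z = 2.2 + 8/2 = 6.2 m.
Total vertical stress at mid-clay: σ_v = 19.6×2.2 + 16.9×4 = 110.72 kPa.
Pore pressure: u = 9.81×(6.2 − 0) = 60.822 kPa.
Initial effective stress: σ'_0 = σ_v − u = 110.72 − 60.822 = 49.898 kPa.
Final effective stress: σ'_f = 49.898 + 77 = 126.9 kPa.
σ'_f = 126.9 ≤ σ'_p = 194 kPa, so the clay remains overconsolidated and only the recompression index applies:
S_c = C_r·H/(1+e₀)·log₁₀(σ'_f/σ'_0) = 0.038×8/2.06×log₁₀(126.9/49.898)
    = 0.14757 × 0.40538 = 0.05982 m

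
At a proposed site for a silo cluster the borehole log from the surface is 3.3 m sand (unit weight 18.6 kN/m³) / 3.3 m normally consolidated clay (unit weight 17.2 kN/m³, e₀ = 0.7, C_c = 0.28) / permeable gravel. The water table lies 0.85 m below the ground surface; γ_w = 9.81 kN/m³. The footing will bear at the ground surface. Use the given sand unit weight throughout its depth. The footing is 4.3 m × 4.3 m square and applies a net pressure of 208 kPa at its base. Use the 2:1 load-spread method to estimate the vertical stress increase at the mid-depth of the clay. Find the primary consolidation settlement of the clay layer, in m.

Mid-depth of clay below the ground surface: z = 3.3 + 3.3/2 = 4.95 m.
Total vertical stress at mid-clay: σ_v = 18.6×3.3 + 17.2×1.65 = 89.76 kPa.
Pore pressure: u = 9.81×(4.95 − 0.85) = 40.221 kPa.
Initial effective stress: σ'_0 = σ_v − u = 89.76 − 40.221 = 49.539 kPa.
Stress increase at mid-clay by the 2:1 spreading method:
Δσ = qBL/((B+z)(L+z)) = 208×4.3×4.3/((4.3+4.95)(4.3+4.95)) = 44.949 kPa
Final effective stress: σ'_f = σ'_0 + Δσ = 49.539 + 44.949 = 94.488 kPa.
Normally consolidated clay, so the full stress increment lies on the virgin compression line:
S_c = C_c·H/(1+e₀)·log₁₀(σ'_f/σ'_0) = 0.28×3.3/(1+0.7)×log₁₀(94.488/49.539)
    = 0.54353 × 0.28043 = 0.1524 m

S_c ≈ 0.152 m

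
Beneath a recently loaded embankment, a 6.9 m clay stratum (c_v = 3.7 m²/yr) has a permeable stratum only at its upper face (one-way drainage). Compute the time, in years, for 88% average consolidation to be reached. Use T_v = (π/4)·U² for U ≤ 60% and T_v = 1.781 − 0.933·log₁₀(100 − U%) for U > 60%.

Drainage path length: H_d = H = 6.9 m (single drainage).
U > 60%: T_v = 1.781 − 0.933·log₁₀(100 − 88) = 0.77412.
t = T_v·H_d²/c_v = 0.77412×6.9²/3.7 = 9.961 years.

t ≈ 9.96 years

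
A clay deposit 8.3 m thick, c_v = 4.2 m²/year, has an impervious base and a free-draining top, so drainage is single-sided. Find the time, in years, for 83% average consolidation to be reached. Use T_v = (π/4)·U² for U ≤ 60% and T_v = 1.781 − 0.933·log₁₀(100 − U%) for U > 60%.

t ≈ 10.4 years

Drainage path length: H_d = H = 8.3 m (single drainage).
U > 60%: T_v = 1.781 − 0.933·log₁₀(100 − 83) = 0.63299.
t = T_v·H_d²/c_v = 0.63299×8.3²/4.2 = 10.38 years.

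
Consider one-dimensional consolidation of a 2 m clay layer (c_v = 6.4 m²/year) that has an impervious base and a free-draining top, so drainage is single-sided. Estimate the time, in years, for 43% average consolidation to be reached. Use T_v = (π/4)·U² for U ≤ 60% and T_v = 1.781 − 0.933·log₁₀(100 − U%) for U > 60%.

t ≈ 0.0908 years

Drainage path length: H_d = H = 2 m (single drainage).
U ≤ 60%: T_v = (π/4)·U² = (π/4)×0.43² = 0.14522.
t = T_v·H_d²/c_v = 0.14522×2²/6.4 = 0.09076 years.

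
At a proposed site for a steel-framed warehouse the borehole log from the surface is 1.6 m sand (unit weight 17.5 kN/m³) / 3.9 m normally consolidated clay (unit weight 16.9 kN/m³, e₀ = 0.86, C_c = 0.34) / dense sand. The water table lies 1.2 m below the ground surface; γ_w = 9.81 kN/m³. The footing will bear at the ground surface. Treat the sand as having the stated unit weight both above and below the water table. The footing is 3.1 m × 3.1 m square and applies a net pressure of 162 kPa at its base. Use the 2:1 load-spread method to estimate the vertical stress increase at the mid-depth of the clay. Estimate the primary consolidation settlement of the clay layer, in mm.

Mid-depth of clay below the ground surface: z = 1.6 + 3.9/2 = 3.55 m.
Total vertical stress at mid-clay: σ_v = 17.5×1.6 + 16.9×1.95 = 60.955 kPa.
Pore pressure: u = 9.81×(3.55 − 1.2) = 23.054 kPa.
Initial effective stress: σ'_0 = σ_v − u = 60.955 − 23.054 = 37.901 kPa.
Stress increase at mid-clay by the 2:1 spreading method:
Δσ = qBL/((B+z)(L+z)) = 162×3.1×3.1/((3.1+3.55)(3.1+3.55)) = 35.204 kPa
Final effective stress: σ'_f = σ'_0 + Δσ = 37.901 + 35.204 = 73.105 kPa.
Normally consolidated clay, so the full stress increment lies on the virgin compression line:
S_c = C_c·H/(1+e₀)·log₁₀(σ'_f/σ'_0) = 0.34×3.9/(1+0.86)×log₁₀(73.105/37.901)
    = 0.7129 × 0.2853 = 0.2034 m

S_c ≈ 203 mm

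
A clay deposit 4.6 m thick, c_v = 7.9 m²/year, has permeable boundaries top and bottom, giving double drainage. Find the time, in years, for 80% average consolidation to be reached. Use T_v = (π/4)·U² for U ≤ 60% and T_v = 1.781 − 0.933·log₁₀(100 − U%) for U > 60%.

t ≈ 0.38 years

Drainage path length: H_d = H/2 = 2.3 m (double drainage).
U > 60%: T_v = 1.781 − 0.933·log₁₀(100 − 80) = 0.56714.
t = T_v·H_d²/c_v = 0.56714×2.3²/7.9 = 0.3798 years.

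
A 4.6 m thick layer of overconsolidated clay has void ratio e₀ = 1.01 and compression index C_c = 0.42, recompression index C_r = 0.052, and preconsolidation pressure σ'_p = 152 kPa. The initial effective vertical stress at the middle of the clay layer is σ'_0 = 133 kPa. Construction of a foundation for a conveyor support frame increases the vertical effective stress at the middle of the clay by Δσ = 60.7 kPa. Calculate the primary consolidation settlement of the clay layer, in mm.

Final effective stress: σ'_f = 133 + 60.7 = 193.7 kPa.
σ'_f = 193.7 > σ'_p = 152 kPa, so the stress path crosses the preconsolidation pressure — recompression up to σ'_p, then virgin compression beyond:
S_c = H/(1+e₀)·[C_r·log₁₀(σ'_p/σ'_0) + C_c·log₁₀(σ'_f/σ'_p)]
    = 4.6/2.01 × [0.052×log₁₀(152/133) + 0.42×log₁₀(193.7/152)]
    = 2.2886 × [0.0030156 + 0.04422] = 0.1081 m

S_c ≈ 108 mm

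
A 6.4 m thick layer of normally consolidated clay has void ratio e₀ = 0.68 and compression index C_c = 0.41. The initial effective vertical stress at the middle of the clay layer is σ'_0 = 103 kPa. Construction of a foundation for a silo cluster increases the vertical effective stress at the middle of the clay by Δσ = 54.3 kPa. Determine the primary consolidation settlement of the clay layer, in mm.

S_c ≈ 287 mm

Final effective stress: σ'_f = σ'_0 + Δσ = 103 + 54.3 = 157.3 kPa.
Normally consolidated clay, so the full stress increment lies on the virgin compression line:
S_c = C_c·H/(1+e₀)·log₁₀(σ'_f/σ'_0) = 0.41×6.4/(1+0.68)×log₁₀(157.3/103)
    = 1.5619 × 0.18389 = 0.2872 m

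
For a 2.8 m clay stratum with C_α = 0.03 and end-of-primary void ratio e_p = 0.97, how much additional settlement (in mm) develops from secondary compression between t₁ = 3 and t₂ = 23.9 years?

Secondary compression: S_s = C_α·H/(1+e_p)·log₁₀(t₂/t₁)
S_s = 0.03×2.8/(1+0.97)×log₁₀(23.9/3)
    = 0.04264 × 0.9013 = 0.03843 m

S_s ≈ 38.4 mm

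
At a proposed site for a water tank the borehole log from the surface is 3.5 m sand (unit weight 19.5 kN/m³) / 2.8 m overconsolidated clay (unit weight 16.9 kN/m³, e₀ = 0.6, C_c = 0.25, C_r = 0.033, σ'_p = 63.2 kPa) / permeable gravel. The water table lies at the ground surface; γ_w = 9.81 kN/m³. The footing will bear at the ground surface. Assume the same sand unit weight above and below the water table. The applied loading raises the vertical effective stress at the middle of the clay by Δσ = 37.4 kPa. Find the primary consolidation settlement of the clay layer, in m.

S_c ≈ 0.0569 m

Mid-depth of clay below the ground surface: z = 3.5 + 2.8/2 = 4.9 m.
Total vertical stress at mid-clay: σ_v = 19.5×3.5 + 16.9×1.4 = 91.91 kPa.
Pore pressure: u = 9.81×(4.9 − 0) = 48.069 kPa.
Initial effective stress: σ'_0 = σ_v − u = 91.91 − 48.069 = 43.841 kPa.
Final effective stress: σ'_f = 43.841 + 37.4 = 81.241 kPa.
σ'_f = 81.241 > σ'_p = 63.2 kPa, so the stress path crosses the preconsolidation pressure — recompression up to σ'_p, then virgin compression beyond:
S_c = H/(1+e₀)·[C_r·log₁₀(σ'_p/σ'_0) + C_c·log₁₀(σ'_f/σ'_p)]
    = 2.8/1.6 × [0.033×log₁₀(63.2/43.841) + 0.25×log₁₀(81.241/63.2)]
    = 1.75 × [0.0052416 + 0.027265] = 0.05689 m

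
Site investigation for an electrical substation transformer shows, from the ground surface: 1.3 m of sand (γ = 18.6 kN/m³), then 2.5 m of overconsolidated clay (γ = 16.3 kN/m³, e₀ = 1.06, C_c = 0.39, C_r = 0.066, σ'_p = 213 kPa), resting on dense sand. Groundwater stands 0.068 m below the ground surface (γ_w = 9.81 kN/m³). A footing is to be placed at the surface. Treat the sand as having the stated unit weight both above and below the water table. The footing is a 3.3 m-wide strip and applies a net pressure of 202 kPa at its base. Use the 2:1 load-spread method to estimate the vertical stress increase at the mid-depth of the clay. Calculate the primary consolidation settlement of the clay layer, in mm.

Mid-depth of clay below the ground surface: z = 1.3 + 2.5/2 = 2.55 m.
Total vertical stress at mid-clay: σ_v = 18.6×1.3 + 16.3×1.25 = 44.555 kPa.
Pore pressure: u = 9.81×(2.55 − 0.068) = 24.348 kPa.
Initial effective stress: σ'_0 = σ_v − u = 44.555 − 24.348 = 20.207 kPa.
Stress increase at mid-clay by the 2:1 spreading method:
Δσ = qB/(B+z) = 202×3.3/(3.3+2.55) = 113.95 kPa
Final effective stress: σ'_f = 20.207 + 113.95 = 134.16 kPa.
σ'_f = 134.16 ≤ σ'_p = 213 kPa, so the clay remains overconsolidated and only the recompression index applies:
S_c = C_r·H/(1+e₀)·log₁₀(σ'_f/σ'_0) = 0.066×2.5/2.06×log₁₀(134.16/20.207)
    = 0.080098 × 0.82212 = 0.06585 m

S_c ≈ 65.8 mm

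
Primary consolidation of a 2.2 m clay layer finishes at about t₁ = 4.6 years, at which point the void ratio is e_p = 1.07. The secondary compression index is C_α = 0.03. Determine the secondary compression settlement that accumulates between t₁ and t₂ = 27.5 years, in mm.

S_s ≈ 24.8 mm

Secondary compression: S_s = C_α·H/(1+e_p)·log₁₀(t₂/t₁)
S_s = 0.03×2.2/(1+1.07)×log₁₀(27.5/4.6)
    = 0.03188 × 0.7766 = 0.02476 m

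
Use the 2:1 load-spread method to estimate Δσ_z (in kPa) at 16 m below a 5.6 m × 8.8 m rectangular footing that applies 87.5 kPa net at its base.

Δσ_z ≈ 8.05 kPa

By the 2:1 method the load spreads at 1 horizontal : 2 vertical, so at depth z the loaded area has grown by z in each plan dimension:
Δσ = qBL/((B+z)(L+z)) = 87.5×5.6×8.8/((5.6+16)(8.8+16)) = 8.0496 kPa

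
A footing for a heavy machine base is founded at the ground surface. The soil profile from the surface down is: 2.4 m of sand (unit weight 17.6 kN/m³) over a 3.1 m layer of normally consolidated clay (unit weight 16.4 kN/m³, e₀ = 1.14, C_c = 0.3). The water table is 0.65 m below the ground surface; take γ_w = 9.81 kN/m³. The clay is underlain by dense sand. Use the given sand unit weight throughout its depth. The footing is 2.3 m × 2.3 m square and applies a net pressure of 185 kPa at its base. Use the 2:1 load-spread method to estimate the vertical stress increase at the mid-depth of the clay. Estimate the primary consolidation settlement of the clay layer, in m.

Mid-depth of clay below the ground surface: z = 2.4 + 3.1/2 = 3.95 m.
Total vertical stress at mid-clay: σ_v = 17.6×2.4 + 16.4×1.55 = 67.66 kPa.
Pore pressure: u = 9.81×(3.95 − 0.65) = 32.373 kPa.
Initial effective stress: σ'_0 = σ_v − u = 67.66 − 32.373 = 35.287 kPa.
Stress increase at mid-clay by the 2:1 spreading method:
Δσ = qBL/((B+z)(L+z)) = 185×2.3×2.3/((2.3+3.95)(2.3+3.95)) = 25.053 kPa
Final effective stress: σ'_f = σ'_0 + Δσ = 35.287 + 25.053 = 60.34 kPa.
Normally consolidated clay, so the full stress increment lies on the virgin compression line:
S_c = C_c·H/(1+e₀)·log₁₀(σ'_f/σ'_0) = 0.3×3.1/(1+1.14)×log₁₀(60.34/35.287)
    = 0.43458 × 0.23299 = 0.1013 m

S_c ≈ 0.101 m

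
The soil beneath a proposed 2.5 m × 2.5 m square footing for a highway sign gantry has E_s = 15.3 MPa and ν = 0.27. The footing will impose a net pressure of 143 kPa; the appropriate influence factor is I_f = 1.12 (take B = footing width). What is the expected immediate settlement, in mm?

S_e ≈ 24.3 mm

Immediate (elastic) settlement: S_e = q·B·(1−ν²)/E_s · I_f.
E_s = 15.3 MPa = 15300 kPa.
S_e = 143 × 2.5 × (1 − 0.27²) / 15300 × 1.12
    = 143 × 2.5 × 0.9271 / 15300 × 1.12
    = 0.02426 m = 24.26 mm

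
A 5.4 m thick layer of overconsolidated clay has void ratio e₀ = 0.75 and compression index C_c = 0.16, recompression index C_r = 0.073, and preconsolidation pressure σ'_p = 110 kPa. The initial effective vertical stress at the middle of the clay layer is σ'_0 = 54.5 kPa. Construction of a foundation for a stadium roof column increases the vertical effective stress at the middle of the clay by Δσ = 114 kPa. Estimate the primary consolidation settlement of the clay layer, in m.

Final effective stress: σ'_f = 54.5 + 114 = 168.5 kPa.
σ'_f = 168.5 > σ'_p = 110 kPa, so the stress path crosses the preconsolidation pressure — recompression up to σ'_p, then virgin compression beyond:
S_c = H/(1+e₀)·[C_r·log₁₀(σ'_p/σ'_0) + C_c·log₁₀(σ'_f/σ'_p)]
    = 5.4/1.75 × [0.073×log₁₀(110/54.5) + 0.16×log₁₀(168.5/110)]
    = 3.0857 × [0.022265 + 0.029633] = 0.1601 m

S_c ≈ 0.16 m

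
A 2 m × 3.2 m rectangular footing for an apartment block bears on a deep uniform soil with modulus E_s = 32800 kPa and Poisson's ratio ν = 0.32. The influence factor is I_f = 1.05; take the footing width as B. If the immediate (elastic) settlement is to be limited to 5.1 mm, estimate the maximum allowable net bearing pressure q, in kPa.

S_e = q·B·(1−ν²)/E_s · I_f  ⇒  q = S_e·E_s / (B·(1−ν²)·I_f).
q = 0.0051 × 32800 / (2 × 0.8976 × 1.05) = 88.74 kPa

q ≈ 88.7 kPa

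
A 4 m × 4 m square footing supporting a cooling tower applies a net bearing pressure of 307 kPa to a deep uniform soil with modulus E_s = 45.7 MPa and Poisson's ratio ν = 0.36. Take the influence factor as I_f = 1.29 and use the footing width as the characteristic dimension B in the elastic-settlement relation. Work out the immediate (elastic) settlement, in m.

S_e ≈ 0.0302 m

Immediate (elastic) settlement: S_e = q·B·(1−ν²)/E_s · I_f.
E_s = 45.7 MPa = 45700 kPa.
S_e = 307 × 4 × (1 − 0.36²) / 45700 × 1.29
    = 307 × 4 × 0.8704 / 45700 × 1.29
    = 0.03017 m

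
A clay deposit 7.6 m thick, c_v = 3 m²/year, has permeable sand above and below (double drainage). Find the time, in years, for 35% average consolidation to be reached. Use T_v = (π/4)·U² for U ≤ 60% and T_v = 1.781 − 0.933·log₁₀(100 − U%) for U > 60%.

Drainage path length: H_d = H/2 = 3.8 m (double drainage).
U ≤ 60%: T_v = (π/4)·U² = (π/4)×0.35² = 0.096211.
t = T_v·H_d²/c_v = 0.096211×3.8²/3 = 0.4631 years.

t ≈ 0.463 years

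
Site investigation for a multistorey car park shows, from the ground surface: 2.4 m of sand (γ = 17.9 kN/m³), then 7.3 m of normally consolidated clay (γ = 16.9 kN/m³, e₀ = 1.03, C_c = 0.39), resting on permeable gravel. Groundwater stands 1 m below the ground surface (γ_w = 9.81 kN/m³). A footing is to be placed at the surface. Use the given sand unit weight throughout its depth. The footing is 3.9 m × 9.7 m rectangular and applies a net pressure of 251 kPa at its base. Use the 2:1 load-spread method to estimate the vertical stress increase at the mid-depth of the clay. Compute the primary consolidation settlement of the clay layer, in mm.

Mid-depth of clay below the ground surface: z = 2.4 + 7.3/2 = 6.05 m.
Total vertical stress at mid-clay: σ_v = 17.9×2.4 + 16.9×3.65 = 104.64 kPa.
Pore pressure: u = 9.81×(6.05 − 1) = 49.541 kPa.
Initial effective stress: σ'_0 = σ_v − u = 104.64 − 49.541 = 55.099 kPa.
Stress increase at mid-clay by the 2:1 spreading method:
Δσ = qBL/((B+z)(L+z)) = 251×3.9×9.7/((3.9+6.05)(9.7+6.05)) = 60.591 kPa
Final effective stress: σ'_f = σ'_0 + Δσ = 55.099 + 60.591 = 115.69 kPa.
Normally consolidated clay, so the full stress increment lies on the virgin compression line:
S_c = C_c·H/(1+e₀)·log₁₀(σ'_f/σ'_0) = 0.39×7.3/(1+1.03)×log₁₀(115.69/55.099)
    = 1.4025 × 0.32215 = 0.4518 m

S_c ≈ 452 mm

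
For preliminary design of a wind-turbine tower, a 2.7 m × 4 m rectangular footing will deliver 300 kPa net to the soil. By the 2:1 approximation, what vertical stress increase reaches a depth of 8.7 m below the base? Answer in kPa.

Δσ_z ≈ 22.4 kPa

By the 2:1 method the load spreads at 1 horizontal : 2 vertical, so at depth z the loaded area has grown by z in each plan dimension:
Δσ = qBL/((B+z)(L+z)) = 300×2.7×4/((2.7+8.7)(4+8.7)) = 22.379 kPa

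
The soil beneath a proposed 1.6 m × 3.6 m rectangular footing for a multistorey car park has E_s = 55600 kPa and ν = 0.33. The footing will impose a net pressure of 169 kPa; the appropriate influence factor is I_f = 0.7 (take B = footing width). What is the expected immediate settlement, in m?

Immediate (elastic) settlement: S_e = q·B·(1−ν²)/E_s · I_f.
S_e = 169 × 1.6 × (1 − 0.33²) / 55600 × 0.7
    = 169 × 1.6 × 0.8911 / 55600 × 0.7
    = 0.003034 m

S_e ≈ 0.00303 m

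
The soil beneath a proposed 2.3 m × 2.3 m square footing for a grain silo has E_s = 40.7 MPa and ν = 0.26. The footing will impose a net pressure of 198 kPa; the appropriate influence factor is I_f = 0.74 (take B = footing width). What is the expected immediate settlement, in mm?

S_e ≈ 7.72 mm

Immediate (elastic) settlement: S_e = q·B·(1−ν²)/E_s · I_f.
E_s = 40.7 MPa = 40700 kPa.
S_e = 198 × 2.3 × (1 − 0.26²) / 40700 × 0.74
    = 198 × 2.3 × 0.9324 / 40700 × 0.74
    = 0.00772 m = 7.72 mm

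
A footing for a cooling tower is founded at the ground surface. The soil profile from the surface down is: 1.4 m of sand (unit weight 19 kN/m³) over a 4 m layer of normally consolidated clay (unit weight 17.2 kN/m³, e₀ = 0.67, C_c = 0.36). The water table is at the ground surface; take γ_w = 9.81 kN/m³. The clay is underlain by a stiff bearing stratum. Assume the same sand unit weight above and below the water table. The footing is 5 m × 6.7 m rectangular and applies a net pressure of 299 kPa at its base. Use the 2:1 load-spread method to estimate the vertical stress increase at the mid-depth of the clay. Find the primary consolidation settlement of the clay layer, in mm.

Mid-depth of clay below the ground surface: z = 1.4 + 4/2 = 3.4 m.
Total vertical stress at mid-clay: σ_v = 19×1.4 + 17.2×2 = 61 kPa.
Pore pressure: u = 9.81×(3.4 − 0) = 33.354 kPa.
Initial effective stress: σ'_0 = σ_v − u = 61 − 33.354 = 27.646 kPa.
Stress increase at mid-clay by the 2:1 spreading method:
Δσ = qBL/((B+z)(L+z)) = 299×5×6.7/((5+3.4)(6.7+3.4)) = 118.06 kPa
Final effective stress: σ'_f = σ'_0 + Δσ = 27.646 + 118.06 = 145.71 kPa.
Normally consolidated clay, so the full stress increment lies on the virgin compression line:
S_c = C_c·H/(1+e₀)·log₁₀(σ'_f/σ'_0) = 0.36×4/(1+0.67)×log₁₀(145.71/27.646)
    = 0.86228 × 0.72186 = 0.6224 m

S_c ≈ 622 mm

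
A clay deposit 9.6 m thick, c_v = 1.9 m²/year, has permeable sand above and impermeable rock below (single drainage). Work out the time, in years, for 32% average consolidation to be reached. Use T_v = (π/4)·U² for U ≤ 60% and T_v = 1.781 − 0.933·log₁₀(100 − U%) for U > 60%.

Drainage path length: H_d = H = 9.6 m (single drainage).
U ≤ 60%: T_v = (π/4)·U² = (π/4)×0.32² = 0.080425.
t = T_v·H_d²/c_v = 0.080425×9.6²/1.9 = 3.901 years.

t ≈ 3.9 years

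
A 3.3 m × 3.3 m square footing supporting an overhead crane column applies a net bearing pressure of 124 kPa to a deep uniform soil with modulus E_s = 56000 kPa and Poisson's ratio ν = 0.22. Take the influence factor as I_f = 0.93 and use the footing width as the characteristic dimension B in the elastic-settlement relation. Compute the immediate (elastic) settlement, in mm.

Immediate (elastic) settlement: S_e = q·B·(1−ν²)/E_s · I_f.
S_e = 124 × 3.3 × (1 − 0.22²) / 56000 × 0.93
    = 124 × 3.3 × 0.9516 / 56000 × 0.93
    = 0.006467 m = 6.467 mm

S_e ≈ 6.47 mm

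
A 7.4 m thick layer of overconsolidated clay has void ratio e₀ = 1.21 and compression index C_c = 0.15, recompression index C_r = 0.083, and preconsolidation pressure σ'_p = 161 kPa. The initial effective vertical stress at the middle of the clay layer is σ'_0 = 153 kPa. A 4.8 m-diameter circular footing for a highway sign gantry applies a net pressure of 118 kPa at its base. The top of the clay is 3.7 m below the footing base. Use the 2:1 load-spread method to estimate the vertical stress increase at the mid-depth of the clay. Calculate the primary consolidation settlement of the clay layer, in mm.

Mid-depth of clay below the footing base: z = 3.7 + 7.4/2 = 7.4 m.
Stress increase at mid-clay by the 2:1 spreading method:
Δσ ≈ qD²/(D+z)² = 118×4.8²/(4.8+7.4)² = 18.266 kPa
Final effective stress: σ'_f = 153 + 18.266 = 171.27 kPa.
σ'_f = 171.27 > σ'_p = 161 kPa, so the stress path crosses the preconsolidation pressure — recompression up to σ'_p, then virgin compression beyond:
S_c = H/(1+e₀)·[C_r·log₁₀(σ'_p/σ'_0) + C_c·log₁₀(σ'_f/σ'_p)]
    = 7.4/2.21 × [0.083×log₁₀(161/153) + 0.15×log₁₀(171.27/161)]
    = 3.3484 × [0.0018372 + 0.0040283] = 0.01964 m

S_c ≈ 19.6 mm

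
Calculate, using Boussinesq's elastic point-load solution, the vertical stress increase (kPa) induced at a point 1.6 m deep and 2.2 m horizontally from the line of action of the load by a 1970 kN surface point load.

Δσ_z ≈ 25.9 kPa

Boussinesq vertical stress below a point load on an elastic half-space:
Δσ_z = 3P/(2πz²) · [1 + (r/z)²]^(−5/2)
r/z = 2.2/1.6 = 1.375; [1+(r/z)²]^(−5/2) = 0.070392.
Δσ_z = 3×1970/(2π×1.6²) × 0.070392 = 367.42 × 0.070392 = 25.86 kPa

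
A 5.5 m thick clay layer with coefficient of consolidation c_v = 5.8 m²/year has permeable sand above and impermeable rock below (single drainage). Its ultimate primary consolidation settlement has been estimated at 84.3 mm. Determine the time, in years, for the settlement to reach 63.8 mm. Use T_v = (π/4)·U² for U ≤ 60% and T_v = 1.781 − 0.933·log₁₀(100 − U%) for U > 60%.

Drainage path length: H_d = H = 5.5 m (single drainage).
U = S(t)/S_ult = 63.8/84.3 = 0.7568.
U > 60%: T_v = 1.781 − 0.933·log₁₀(100 − 75.682) = 0.48793.
t = T_v·H_d²/c_v = 0.48793×5.5²/5.8 = 2.545 years.

t ≈ 2.54 years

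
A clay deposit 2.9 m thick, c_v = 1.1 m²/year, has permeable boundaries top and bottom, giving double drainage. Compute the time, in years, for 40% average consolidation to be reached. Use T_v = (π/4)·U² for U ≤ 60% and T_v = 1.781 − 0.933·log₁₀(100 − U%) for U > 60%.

t ≈ 0.24 years

Drainage path length: H_d = H/2 = 1.45 m (double drainage).
U ≤ 60%: T_v = (π/4)·U² = (π/4)×0.4² = 0.12566.
t = T_v·H_d²/c_v = 0.12566×1.45²/1.1 = 0.2402 years.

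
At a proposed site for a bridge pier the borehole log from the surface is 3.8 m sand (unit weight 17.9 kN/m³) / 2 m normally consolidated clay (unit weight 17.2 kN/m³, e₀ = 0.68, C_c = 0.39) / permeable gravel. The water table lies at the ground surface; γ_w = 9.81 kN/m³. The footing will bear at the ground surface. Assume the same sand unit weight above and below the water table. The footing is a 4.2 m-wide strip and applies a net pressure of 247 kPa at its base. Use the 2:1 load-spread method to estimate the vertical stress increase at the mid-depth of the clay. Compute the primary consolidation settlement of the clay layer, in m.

Mid-depth of clay below the ground surface: z = 3.8 + 2/2 = 4.8 m.
Total vertical stress at mid-clay: σ_v = 17.9×3.8 + 17.2×1 = 85.22 kPa.
Pore pressure: u = 9.81×(4.8 − 0) = 47.088 kPa.
Initial effective stress: σ'_0 = σ_v − u = 85.22 − 47.088 = 38.132 kPa.
Stress increase at mid-clay by the 2:1 spreading method:
Δσ = qB/(B+z) = 247×4.2/(4.2+4.8) = 115.27 kPa
Final effective stress: σ'_f = σ'_0 + Δσ = 38.132 + 115.27 = 153.4 kPa.
Normally consolidated clay, so the full stress increment lies on the virgin compression line:
S_c = C_c·H/(1+e₀)·log₁₀(σ'_f/σ'_0) = 0.39×2/(1+0.68)×log₁₀(153.4/38.132)
    = 0.46429 × 0.60454 = 0.2807 m

S_c ≈ 0.281 m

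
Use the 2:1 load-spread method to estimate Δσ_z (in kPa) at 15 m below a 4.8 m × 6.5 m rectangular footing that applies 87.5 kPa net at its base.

Δσ_z ≈ 6.41 kPa

By the 2:1 method the load spreads at 1 horizontal : 2 vertical, so at depth z the loaded area has grown by z in each plan dimension:
Δσ = qBL/((B+z)(L+z)) = 87.5×4.8×6.5/((4.8+15)(6.5+15)) = 6.413 kPa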